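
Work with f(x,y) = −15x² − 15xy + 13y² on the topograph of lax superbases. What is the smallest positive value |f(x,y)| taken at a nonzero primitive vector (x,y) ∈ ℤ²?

descent: ρ → (13,15,-15)  [lands on river]
river: ρ → (-15,15,13)
river: ρ → (13,11,-17)
river: ρ → (-17,23,7)
river: ρ → (7,19,-23)
river: ρ → (-23,27,3)
river: ρ → (3,27,-23)
river: ρ → (-23,19,7)
river: ρ → (7,23,-17)
river: ρ → (-17,11,13)
closes: descent 1, river 10
min |a| on river = 3

3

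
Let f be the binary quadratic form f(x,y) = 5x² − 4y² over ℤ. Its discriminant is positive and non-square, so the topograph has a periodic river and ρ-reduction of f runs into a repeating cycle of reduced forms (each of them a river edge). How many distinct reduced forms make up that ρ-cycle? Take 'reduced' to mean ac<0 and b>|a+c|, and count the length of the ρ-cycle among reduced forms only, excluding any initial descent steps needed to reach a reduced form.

D = 80, ⌊√D⌋ = 8
descent: ρ → (-4,8,1)  [lands on river]
river: ρ → (1,8,-4)
ρ-cycle length = 2 (tail of 1 descent step not counted)

2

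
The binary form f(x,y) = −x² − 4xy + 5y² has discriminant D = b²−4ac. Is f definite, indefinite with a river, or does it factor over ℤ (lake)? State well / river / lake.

D = b²−4ac = (-4)² − 4·(-1)·5 = 36
D = 6² is a perfect square ⇒ form factors over ℤ ⇒ lakes

lake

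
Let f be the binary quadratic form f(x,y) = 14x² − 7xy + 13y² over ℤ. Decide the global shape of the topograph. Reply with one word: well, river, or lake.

D = b²−4ac = (-7)² − 4·14·13 = -679
D < 0 ⇒ definite ⇒ every region one sign ⇒ single well

well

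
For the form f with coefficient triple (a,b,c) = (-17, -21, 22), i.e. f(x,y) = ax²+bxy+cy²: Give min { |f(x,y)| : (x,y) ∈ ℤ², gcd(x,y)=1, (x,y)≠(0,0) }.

descent: ρ → (22,21,-17)  [lands on river]
river: ρ → (-17,13,26)
river: ρ → (26,39,-4)
river: ρ → (-4,41,16)
river: ρ → (16,23,-22)
river: ρ → (-22,21,17)
river: ρ → (17,13,-26)
river: ρ → (-26,39,4)
river: ρ → (4,41,-16)
river: ρ → (-16,23,22)
closes: descent 1, river 10
min |a| on river = 4

4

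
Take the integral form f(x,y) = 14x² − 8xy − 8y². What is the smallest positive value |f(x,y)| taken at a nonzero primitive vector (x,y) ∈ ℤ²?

descent: ρ → (-8,8,14)  [lands on river]
river: ρ → (14,20,-2)
river: ρ → (-2,20,14)
river: ρ → (14,8,-8)
closes: descent 1, river 4
min |a| on river = 2

2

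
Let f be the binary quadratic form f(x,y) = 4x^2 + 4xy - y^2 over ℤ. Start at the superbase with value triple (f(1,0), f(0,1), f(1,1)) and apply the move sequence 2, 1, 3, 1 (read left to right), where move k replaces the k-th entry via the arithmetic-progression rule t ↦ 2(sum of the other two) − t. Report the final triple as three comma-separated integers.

start (4,-1,7) = (f(1,0),f(0,1),f(1,1))
replace slot 2: 2·(4+7) − (-1) = 23 → (4,23,7)
replace slot 1: 2·(23+7) − 4 = 56 → (56,23,7)
replace slot 3: 2·(56+23) − 7 = 151 → (56,23,151)
replace slot 1: 2·(23+151) − 56 = 292 → (292,23,151)

292,23,151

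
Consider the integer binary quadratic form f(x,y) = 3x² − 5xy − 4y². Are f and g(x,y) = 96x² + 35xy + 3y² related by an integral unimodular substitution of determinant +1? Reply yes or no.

D₁ = 73, D₂ = 73
river cycle of f (length 18): (-4, 5, 3), (3, 7, -2), (-2, 5, 6), (6, 7, -1), (-1, 7, 6), (6, 5, -2), (-2, 7, 3), (3, 5, -4), (-4, 3, 4), (4, 5, -3), … (8 more)
river cycle of g (length 18): (3, 7, -2), (-2, 5, 6), (6, 7, -1), (-1, 7, 6), (6, 5, -2), (-2, 7, 3), (3, 5, -4), (-4, 3, 4), (4, 5, -3), (-3, 7, 2), … (8 more)
cycles coincide ⇒ equivalent

yes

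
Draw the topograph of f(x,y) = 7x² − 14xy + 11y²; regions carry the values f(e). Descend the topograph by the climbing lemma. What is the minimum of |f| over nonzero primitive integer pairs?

translate: b→0 (≡-14 mod 14), so (7,-14,11)→(7,0,4)
flip: (7,0,4)→(4,0,7)
reduced (well bottom): (4,0,7) with a≤c, −a<b≤a
well minimum = a = 4

4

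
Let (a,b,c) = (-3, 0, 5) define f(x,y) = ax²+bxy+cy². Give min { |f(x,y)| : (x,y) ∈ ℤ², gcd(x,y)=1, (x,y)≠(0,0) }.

descent: ρ → (5,0,-3)
descent: ρ → (-3,6,2)  [lands on river]
river: ρ → (2,6,-3)
closes: descent 2, river 2
min |a| on river = 2

2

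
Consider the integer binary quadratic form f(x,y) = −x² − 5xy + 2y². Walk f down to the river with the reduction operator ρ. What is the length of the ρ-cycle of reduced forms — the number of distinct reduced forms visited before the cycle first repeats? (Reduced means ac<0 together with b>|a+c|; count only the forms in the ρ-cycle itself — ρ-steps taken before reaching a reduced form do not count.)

D = 33, ⌊√D⌋ = 5
descent: ρ → (2,5,-1)  [lands on river]
river: ρ → (-1,5,2)
river: ρ → (2,3,-3)
river: ρ → (-3,3,2)
ρ-cycle length = 4 (tail of 1 descent step not counted)

4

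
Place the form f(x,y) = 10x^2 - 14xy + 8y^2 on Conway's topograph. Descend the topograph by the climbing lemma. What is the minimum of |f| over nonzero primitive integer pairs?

translate: b→6 (≡-14 mod 20), so (10,-14,8)→(10,6,4)
flip: (10,6,4)→(4,-6,10)
translate: b→2 (≡-6 mod 8), so (4,-6,10)→(4,2,8)
reduced (well bottom): (4,2,8) with a≤c, −a<b≤a
well minimum = a = 4

4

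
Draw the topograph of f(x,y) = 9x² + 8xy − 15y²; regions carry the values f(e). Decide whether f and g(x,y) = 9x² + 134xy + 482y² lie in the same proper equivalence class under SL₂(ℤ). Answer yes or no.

D₁ = 604, D₂ = 604
river cycle of f (length 20): (-15, 22, 2), (2, 22, -15), (-15, 8, 9), (9, 10, -14), (-14, 18, 5), (5, 22, -6), (-6, 14, 17), (17, 20, -3), (-3, 22, 10), (10, 18, -7), … (10 more)
river cycle of g (length 20): (9, 8, -15), (-15, 22, 2), (2, 22, -15), (-15, 8, 9), (9, 10, -14), (-14, 18, 5), (5, 22, -6), (-6, 14, 17), (17, 20, -3), (-3, 22, 10), … (10 more)
cycles coincide ⇒ equivalent

yes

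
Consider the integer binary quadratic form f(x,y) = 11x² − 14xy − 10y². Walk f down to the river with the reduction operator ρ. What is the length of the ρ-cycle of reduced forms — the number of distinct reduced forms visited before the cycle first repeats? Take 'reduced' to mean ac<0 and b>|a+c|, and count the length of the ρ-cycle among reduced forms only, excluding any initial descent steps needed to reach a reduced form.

D = 636, ⌊√D⌋ = 25
descent: ρ → (-10,14,11)  [lands on river]
river: ρ → (11,8,-13)
river: ρ → (-13,18,6)
river: ρ → (6,18,-13)
river: ρ → (-13,8,11)
river: ρ → (11,14,-10)
river: ρ → (-10,6,15)
river: ρ → (15,24,-1)
river: ρ → (-1,24,15)
river: ρ → (15,6,-10)
ρ-cycle length = 10 (tail of 1 descent step not counted)

10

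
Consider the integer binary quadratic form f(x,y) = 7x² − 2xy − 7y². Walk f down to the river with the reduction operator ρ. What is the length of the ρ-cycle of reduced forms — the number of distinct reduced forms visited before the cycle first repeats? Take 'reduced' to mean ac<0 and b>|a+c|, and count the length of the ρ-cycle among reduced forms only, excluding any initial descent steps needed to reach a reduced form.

D = 200, ⌊√D⌋ = 14
descent: ρ → (-7,2,7)  [lands on river]
river: ρ → (7,12,-2)
river: ρ → (-2,12,7)
river: ρ → (7,2,-7)
river: ρ → (-7,12,2)
river: ρ → (2,12,-7)
ρ-cycle length = 6 (tail of 1 descent step not counted)

6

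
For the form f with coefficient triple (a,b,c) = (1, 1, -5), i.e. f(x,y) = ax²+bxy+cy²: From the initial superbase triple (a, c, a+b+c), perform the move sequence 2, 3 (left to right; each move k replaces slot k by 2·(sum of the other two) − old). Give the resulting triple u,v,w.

start (1,-5,-3) = (f(1,0),f(0,1),f(1,1))
replace slot 2: 2·(1+(-3)) − (-5) = 1 → (1,1,-3)
replace slot 3: 2·(1+1) − (-3) = 7 → (1,1,7)

1,1,7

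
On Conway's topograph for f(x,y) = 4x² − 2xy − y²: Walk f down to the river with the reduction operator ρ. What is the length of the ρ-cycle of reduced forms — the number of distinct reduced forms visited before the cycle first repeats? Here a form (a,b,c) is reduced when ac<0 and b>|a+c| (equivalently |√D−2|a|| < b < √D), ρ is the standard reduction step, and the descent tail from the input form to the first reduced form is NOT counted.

D = 20, ⌊√D⌋ = 4
descent: ρ → (-1,4,1)  [lands on river]
river: ρ → (1,4,-1)
ρ-cycle length = 2 (tail of 1 descent step not counted)

2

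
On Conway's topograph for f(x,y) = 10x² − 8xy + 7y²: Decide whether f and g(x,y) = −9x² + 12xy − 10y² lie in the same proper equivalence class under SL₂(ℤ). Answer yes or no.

D₁ = -216, D₂ = -216
f: flip: (10,-8,7)→(7,8,10)
f: translate: b→-6 (≡8 mod 14), so (7,8,10)→(7,-6,9)
f: reduced (well bottom): (7,-6,9) with a≤c, −a<b≤a
g is negative-definite; reduce −g:
−g: translate: b→6 (≡-12 mod 18), so (9,-12,10)→(9,6,7)
−g: flip: (9,6,7)→(7,-6,9)
−g: reduced (well bottom): (7,-6,9) with a≤c, −a<b≤a
flip sign back: reduced form of g is (-7,6,-9)
reduced forms (7, -6, 9) vs (-7, 6, -9) ⇒ inequivalent

no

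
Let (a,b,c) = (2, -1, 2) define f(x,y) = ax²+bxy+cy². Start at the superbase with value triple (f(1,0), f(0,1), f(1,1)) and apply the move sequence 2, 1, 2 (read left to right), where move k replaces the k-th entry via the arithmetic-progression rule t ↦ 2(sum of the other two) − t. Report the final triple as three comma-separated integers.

start (2,2,3) = (f(1,0),f(0,1),f(1,1))
replace slot 2: 2·(2+3) − 2 = 8 → (2,8,3)
replace slot 1: 2·(8+3) − 2 = 20 → (20,8,3)
replace slot 2: 2·(20+3) − 8 = 38 → (20,38,3)

20,38,3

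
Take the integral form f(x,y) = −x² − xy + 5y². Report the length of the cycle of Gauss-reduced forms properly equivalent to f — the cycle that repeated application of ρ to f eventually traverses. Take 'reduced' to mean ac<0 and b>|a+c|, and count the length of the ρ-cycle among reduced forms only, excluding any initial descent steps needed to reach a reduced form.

D = 21, ⌊√D⌋ = 4
descent: ρ → (5,1,-1)
descent: ρ → (-1,3,3)  [lands on river]
river: ρ → (3,3,-1)
ρ-cycle length = 2 (tail of 2 descent steps not counted)

2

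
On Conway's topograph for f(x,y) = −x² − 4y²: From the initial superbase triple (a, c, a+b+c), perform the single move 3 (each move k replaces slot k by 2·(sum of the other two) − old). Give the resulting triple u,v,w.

start (-1,-4,-5) = (f(1,0),f(0,1),f(1,1))
replace slot 3: 2·((-1)+(-4)) − (-5) = -5 → (-1,-4,-5)

-1,-4,-5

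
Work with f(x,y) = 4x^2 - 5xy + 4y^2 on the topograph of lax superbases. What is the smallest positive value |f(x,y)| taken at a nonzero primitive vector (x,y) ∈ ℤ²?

translate: b→3 (≡-5 mod 8), so (4,-5,4)→(4,3,3)
flip: (4,3,3)→(3,-3,4)
translate: b→3 (≡-3 mod 6), so (3,-3,4)→(3,3,4)
reduced (well bottom): (3,3,4) with a≤c, −a<b≤a
well minimum = a = 3

3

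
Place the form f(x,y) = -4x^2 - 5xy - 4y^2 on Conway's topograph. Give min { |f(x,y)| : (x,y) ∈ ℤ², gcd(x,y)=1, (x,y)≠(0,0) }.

translate: b→-3 (≡5 mod 8), so (4,5,4)→(4,-3,3)
flip: (4,-3,3)→(3,3,4)
reduced (well bottom): (3,3,4) with a≤c, −a<b≤a
well minimum |f| = |-3| = 3 (negative-definite)

3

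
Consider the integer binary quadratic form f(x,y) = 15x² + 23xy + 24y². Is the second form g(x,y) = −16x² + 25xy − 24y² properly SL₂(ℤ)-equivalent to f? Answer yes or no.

D₁ = -911, D₂ = -911
f: translate: b→-7 (≡23 mod 30), so (15,23,24)→(15,-7,16)
f: reduced (well bottom): (15,-7,16) with a≤c, −a<b≤a
g is negative-definite; reduce −g:
−g: translate: b→7 (≡-25 mod 32), so (16,-25,24)→(16,7,15)
−g: flip: (16,7,15)→(15,-7,16)
−g: reduced (well bottom): (15,-7,16) with a≤c, −a<b≤a
flip sign back: reduced form of g is (-15,7,-16)
reduced forms (15, -7, 16) vs (-15, 7, -16) ⇒ inequivalent

no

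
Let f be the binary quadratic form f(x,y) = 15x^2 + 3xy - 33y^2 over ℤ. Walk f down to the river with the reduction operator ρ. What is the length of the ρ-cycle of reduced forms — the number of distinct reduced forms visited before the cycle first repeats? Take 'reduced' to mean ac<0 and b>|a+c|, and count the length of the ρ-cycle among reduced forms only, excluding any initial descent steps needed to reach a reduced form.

D = 1989, ⌊√D⌋ = 44
descent: ρ → (-33,-3,15)
descent: ρ → (15,33,-15)  [lands on river]
river: ρ → (-15,27,21)
river: ρ → (21,15,-21)
river: ρ → (-21,27,15)
ρ-cycle length = 4 (tail of 2 descent steps not counted)

4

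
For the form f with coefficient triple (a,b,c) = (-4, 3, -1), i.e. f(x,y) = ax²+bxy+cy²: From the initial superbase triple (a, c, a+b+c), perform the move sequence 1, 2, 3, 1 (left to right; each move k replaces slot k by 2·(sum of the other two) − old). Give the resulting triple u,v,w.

start (-4,-1,-2) = (f(1,0),f(0,1),f(1,1))
replace slot 1: 2·((-1)+(-2)) − (-4) = -2 → (-2,-1,-2)
replace slot 2: 2·((-2)+(-2)) − (-1) = -7 → (-2,-7,-2)
replace slot 3: 2·((-2)+(-7)) − (-2) = -16 → (-2,-7,-16)
replace slot 1: 2·((-7)+(-16)) − (-2) = -44 → (-44,-7,-16)

-44,-7,-16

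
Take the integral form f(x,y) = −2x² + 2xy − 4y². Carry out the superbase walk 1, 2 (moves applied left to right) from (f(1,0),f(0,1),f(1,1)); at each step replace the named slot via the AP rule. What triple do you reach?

start (-2,-4,-4) = (f(1,0),f(0,1),f(1,1))
replace slot 1: 2·((-4)+(-4)) − (-2) = -14 → (-14,-4,-4)
replace slot 2: 2·((-14)+(-4)) − (-4) = -32 → (-14,-32,-4)

-14,-32,-4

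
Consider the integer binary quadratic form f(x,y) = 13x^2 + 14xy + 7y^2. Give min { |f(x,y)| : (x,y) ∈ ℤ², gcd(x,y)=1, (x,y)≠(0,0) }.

translate: b→-12 (≡14 mod 26), so (13,14,7)→(13,-12,6)
flip: (13,-12,6)→(6,12,13)
translate: b→0 (≡12 mod 12), so (6,12,13)→(6,0,7)
reduced (well bottom): (6,0,7) with a≤c, −a<b≤a
well minimum = a = 6

6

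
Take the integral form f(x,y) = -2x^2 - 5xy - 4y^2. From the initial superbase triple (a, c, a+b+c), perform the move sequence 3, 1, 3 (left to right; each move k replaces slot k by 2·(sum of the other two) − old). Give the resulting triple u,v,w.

start (-2,-4,-11) = (f(1,0),f(0,1),f(1,1))
replace slot 3: 2·((-2)+(-4)) − (-11) = -1 → (-2,-4,-1)
replace slot 1: 2·((-4)+(-1)) − (-2) = -8 → (-8,-4,-1)
replace slot 3: 2·((-8)+(-4)) − (-1) = -23 → (-8,-4,-23)

-8,-4,-23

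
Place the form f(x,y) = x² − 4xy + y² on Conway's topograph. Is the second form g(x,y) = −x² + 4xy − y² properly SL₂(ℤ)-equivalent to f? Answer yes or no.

D₁ = 12, D₂ = 12
river cycle of f (length 2): (1, 2, -2), (-2, 2, 1)
river cycle of g (length 2): (-1, 2, 2), (2, 2, -1)
cycles differ ⇒ inequivalent

no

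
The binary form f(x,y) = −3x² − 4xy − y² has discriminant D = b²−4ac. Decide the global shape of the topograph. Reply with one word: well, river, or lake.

D = b²−4ac = (-4)² − 4·(-3)·(-1) = 4
D = 2² is a perfect square ⇒ form factors over ℤ ⇒ lakes

lake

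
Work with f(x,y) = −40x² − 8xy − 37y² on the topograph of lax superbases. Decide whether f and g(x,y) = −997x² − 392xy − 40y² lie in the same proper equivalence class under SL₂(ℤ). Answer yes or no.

D₁ = -5856, D₂ = -5856
f is negative-definite; reduce −f:
−f: flip: (40,8,37)→(37,-8,40)
−f: reduced (well bottom): (37,-8,40) with a≤c, −a<b≤a
flip sign back: reduced form of f is (-37,8,-40)
g is negative-definite; reduce −g:
−g: flip: (997,392,40)→(40,-392,997)
−g: translate: b→8 (≡-392 mod 80), so (40,-392,997)→(40,8,37)
−g: flip: (40,8,37)→(37,-8,40)
−g: reduced (well bottom): (37,-8,40) with a≤c, −a<b≤a
flip sign back: reduced form of g is (-37,8,-40)
reduced forms (-37, 8, -40) vs (-37, 8, -40) ⇒ equivalent

yes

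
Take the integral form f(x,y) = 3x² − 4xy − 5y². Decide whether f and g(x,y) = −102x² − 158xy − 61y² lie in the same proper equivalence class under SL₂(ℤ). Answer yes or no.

D₁ = 76, D₂ = 76
river cycle of f (length 6): (-5, 4, 3), (3, 8, -1), (-1, 8, 3), (3, 4, -5), (-5, 6, 2), (2, 6, -5)
river cycle of g (length 6): (-5, 4, 3), (3, 8, -1), (-1, 8, 3), (3, 4, -5), (-5, 6, 2), (2, 6, -5)
cycles coincide ⇒ equivalent

yes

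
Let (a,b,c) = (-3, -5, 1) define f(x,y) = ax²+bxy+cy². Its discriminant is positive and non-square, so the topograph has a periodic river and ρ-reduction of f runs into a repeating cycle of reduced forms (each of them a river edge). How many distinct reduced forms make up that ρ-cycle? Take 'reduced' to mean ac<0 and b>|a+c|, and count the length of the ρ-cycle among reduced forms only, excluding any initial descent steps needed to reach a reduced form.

D = 37, ⌊√D⌋ = 6
descent: ρ → (1,5,-3)  [lands on river]
river: ρ → (-3,1,3)
river: ρ → (3,5,-1)
river: ρ → (-1,5,3)
river: ρ → (3,1,-3)
river: ρ → (-3,5,1)
ρ-cycle length = 6 (tail of 1 descent step not counted)

6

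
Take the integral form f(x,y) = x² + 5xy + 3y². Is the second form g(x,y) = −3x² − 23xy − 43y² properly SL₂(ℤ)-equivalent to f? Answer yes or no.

D₁ = 13, D₂ = 13
river cycle of f (length 2): (-1, 3, 1), (1, 3, -1)
river cycle of g (length 2): (1, 3, -1), (-1, 3, 1)
cycles coincide ⇒ equivalent

yes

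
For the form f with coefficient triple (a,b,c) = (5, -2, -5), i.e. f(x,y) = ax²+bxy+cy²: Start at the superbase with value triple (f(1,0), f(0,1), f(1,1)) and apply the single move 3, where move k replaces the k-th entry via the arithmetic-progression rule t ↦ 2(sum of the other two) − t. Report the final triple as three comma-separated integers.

start (5,-5,-2) = (f(1,0),f(0,1),f(1,1))
replace slot 3: 2·(5+(-5)) − (-2) = 2 → (5,-5,2)

5,-5,2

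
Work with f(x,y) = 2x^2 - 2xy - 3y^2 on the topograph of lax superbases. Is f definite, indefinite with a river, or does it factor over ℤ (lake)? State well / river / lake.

D = b²−4ac = (-2)² − 4·2·(-3) = 28
D > 0 non-square ⇒ indefinite ⇒ periodic river

river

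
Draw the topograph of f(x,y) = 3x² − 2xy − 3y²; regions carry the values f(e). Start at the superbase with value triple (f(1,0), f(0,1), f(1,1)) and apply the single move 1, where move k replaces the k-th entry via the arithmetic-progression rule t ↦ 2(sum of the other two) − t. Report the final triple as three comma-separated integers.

start (3,-3,-2) = (f(1,0),f(0,1),f(1,1))
replace slot 1: 2·((-3)+(-2)) − 3 = -13 → (-13,-3,-2)

-13,-3,-2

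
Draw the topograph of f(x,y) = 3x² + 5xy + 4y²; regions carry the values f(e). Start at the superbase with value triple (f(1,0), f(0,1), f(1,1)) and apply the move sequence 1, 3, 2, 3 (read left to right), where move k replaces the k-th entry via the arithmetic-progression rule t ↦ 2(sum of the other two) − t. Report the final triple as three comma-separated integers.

start (3,4,12) = (f(1,0),f(0,1),f(1,1))
replace slot 1: 2·(4+12) − 3 = 29 → (29,4,12)
replace slot 3: 2·(29+4) − 12 = 54 → (29,4,54)
replace slot 2: 2·(29+54) − 4 = 162 → (29,162,54)
replace slot 3: 2·(29+162) − 54 = 328 → (29,162,328)

29,162,328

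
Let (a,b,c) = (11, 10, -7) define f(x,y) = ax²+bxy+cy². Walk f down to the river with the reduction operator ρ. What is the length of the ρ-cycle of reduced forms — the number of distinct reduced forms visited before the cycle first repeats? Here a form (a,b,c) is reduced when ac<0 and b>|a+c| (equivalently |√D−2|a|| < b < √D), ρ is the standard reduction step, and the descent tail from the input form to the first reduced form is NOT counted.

D = 408, ⌊√D⌋ = 20
river: ρ → (-7,18,3)
river: ρ → (3,18,-7)
river: ρ → (-7,10,11)
river: ρ → (11,12,-6)
river: ρ → (-6,12,11)
river: ρ → (11,10,-7)
ρ-cycle length = 6 (tail of 0 descent steps not counted)

6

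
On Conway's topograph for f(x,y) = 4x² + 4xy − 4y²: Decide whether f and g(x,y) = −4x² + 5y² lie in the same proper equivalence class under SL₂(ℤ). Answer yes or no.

D₁ = 80, D₂ = 80
river cycle of f (length 2): (-4, 4, 4), (4, 4, -4)
river cycle of g (length 2): (-4, 8, 1), (1, 8, -4)
cycles differ ⇒ inequivalent

no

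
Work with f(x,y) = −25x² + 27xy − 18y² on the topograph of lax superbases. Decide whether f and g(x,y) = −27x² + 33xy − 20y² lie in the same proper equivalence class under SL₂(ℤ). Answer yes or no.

D₁ = -1071, D₂ = -1071
f is negative-definite; reduce −f:
−f: translate: b→23 (≡-27 mod 50), so (25,-27,18)→(25,23,16)
−f: flip: (25,23,16)→(16,-23,25)
−f: translate: b→9 (≡-23 mod 32), so (16,-23,25)→(16,9,18)
−f: reduced (well bottom): (16,9,18) with a≤c, −a<b≤a
flip sign back: reduced form of f is (-16,-9,-18)
g is negative-definite; reduce −g:
−g: translate: b→21 (≡-33 mod 54), so (27,-33,20)→(27,21,14)
−g: flip: (27,21,14)→(14,-21,27)
−g: translate: b→7 (≡-21 mod 28), so (14,-21,27)→(14,7,20)
−g: reduced (well bottom): (14,7,20) with a≤c, −a<b≤a
flip sign back: reduced form of g is (-14,-7,-20)
reduced forms (-16, -9, -18) vs (-14, -7, -20) ⇒ inequivalent

no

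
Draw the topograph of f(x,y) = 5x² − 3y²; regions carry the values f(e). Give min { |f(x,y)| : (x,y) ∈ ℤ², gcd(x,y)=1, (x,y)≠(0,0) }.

descent: ρ → (-3,6,2)  [lands on river]
river: ρ → (2,6,-3)
closes: descent 1, river 2
min |a| on river = 2

2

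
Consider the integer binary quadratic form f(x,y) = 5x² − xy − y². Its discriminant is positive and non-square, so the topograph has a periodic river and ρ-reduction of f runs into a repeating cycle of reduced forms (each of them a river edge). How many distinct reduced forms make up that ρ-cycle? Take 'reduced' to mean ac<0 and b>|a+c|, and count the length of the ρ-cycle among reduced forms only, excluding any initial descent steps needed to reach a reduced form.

D = 21, ⌊√D⌋ = 4
descent: ρ → (-1,3,3)  [lands on river]
river: ρ → (3,3,-1)
ρ-cycle length = 2 (tail of 1 descent step not counted)

2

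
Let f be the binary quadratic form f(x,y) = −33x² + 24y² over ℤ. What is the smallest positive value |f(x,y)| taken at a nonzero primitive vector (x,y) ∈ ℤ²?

descent: ρ → (24,48,-9)  [lands on river]
river: ρ → (-9,42,39)
river: ρ → (39,36,-12)
river: ρ → (-12,36,39)
river: ρ → (39,42,-9)
river: ρ → (-9,48,24)
closes: descent 1, river 6
min |a| on river = 9

9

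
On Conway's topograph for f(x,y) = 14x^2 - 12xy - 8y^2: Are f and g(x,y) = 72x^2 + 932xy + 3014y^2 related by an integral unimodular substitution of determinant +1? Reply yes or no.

D₁ = 592, D₂ = 592
river cycle of f (length 6): (-8, 12, 14), (14, 16, -6), (-6, 20, 8), (8, 12, -14), (-14, 16, 6), (6, 20, -8)
river cycle of g (length 6): (14, 16, -6), (-6, 20, 8), (8, 12, -14), (-14, 16, 6), (6, 20, -8), (-8, 12, 14)
cycles coincide ⇒ equivalent

yes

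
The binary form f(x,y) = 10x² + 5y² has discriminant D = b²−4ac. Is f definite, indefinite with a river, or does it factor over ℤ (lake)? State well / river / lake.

D = b²−4ac = 0² − 4·10·5 = -200
D < 0 ⇒ definite ⇒ every region one sign ⇒ single well

well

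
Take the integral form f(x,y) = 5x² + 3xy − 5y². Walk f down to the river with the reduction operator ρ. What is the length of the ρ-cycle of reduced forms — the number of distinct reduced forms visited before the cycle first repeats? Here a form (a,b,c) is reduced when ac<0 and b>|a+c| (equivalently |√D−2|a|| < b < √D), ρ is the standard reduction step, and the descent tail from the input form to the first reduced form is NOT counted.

D = 109, ⌊√D⌋ = 10
river: ρ → (-5,7,3)
river: ρ → (3,5,-7)
river: ρ → (-7,9,1)
river: ρ → (1,9,-7)
river: ρ → (-7,5,3)
river: ρ → (3,7,-5)
river: ρ → (-5,3,5)
river: ρ → (5,7,-3)
river: ρ → (-3,5,7)
river: ρ → (7,9,-1)
river: ρ → (-1,9,7)
river: ρ → (7,5,-3)
river: ρ → (-3,7,5)
river: ρ → (5,3,-5)
ρ-cycle length = 14 (tail of 0 descent steps not counted)

14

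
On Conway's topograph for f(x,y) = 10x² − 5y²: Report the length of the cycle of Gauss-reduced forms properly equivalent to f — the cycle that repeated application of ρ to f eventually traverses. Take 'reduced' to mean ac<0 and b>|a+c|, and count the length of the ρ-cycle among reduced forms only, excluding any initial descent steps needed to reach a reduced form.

D = 200, ⌊√D⌋ = 14
descent: ρ → (-5,10,5)  [lands on river]
river: ρ → (5,10,-5)
ρ-cycle length = 2 (tail of 1 descent step not counted)

2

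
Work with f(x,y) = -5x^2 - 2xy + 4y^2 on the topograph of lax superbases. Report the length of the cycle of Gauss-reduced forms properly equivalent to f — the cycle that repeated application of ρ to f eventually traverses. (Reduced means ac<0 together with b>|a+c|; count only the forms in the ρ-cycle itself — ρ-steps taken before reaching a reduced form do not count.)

D = 84, ⌊√D⌋ = 9
descent: ρ → (4,2,-5)  [lands on river]
river: ρ → (-5,8,1)
river: ρ → (1,8,-5)
river: ρ → (-5,2,4)
river: ρ → (4,6,-3)
river: ρ → (-3,6,4)
ρ-cycle length = 6 (tail of 1 descent step not counted)

6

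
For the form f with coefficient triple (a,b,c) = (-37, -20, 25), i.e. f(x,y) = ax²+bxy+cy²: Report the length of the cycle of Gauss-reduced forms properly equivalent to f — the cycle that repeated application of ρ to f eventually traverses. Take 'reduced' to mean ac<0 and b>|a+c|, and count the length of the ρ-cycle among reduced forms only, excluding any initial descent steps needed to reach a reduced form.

D = 4100, ⌊√D⌋ = 64
descent: ρ → (25,20,-37)  [lands on river]
river: ρ → (-37,54,8)
river: ρ → (8,58,-23)
river: ρ → (-23,34,32)
river: ρ → (32,30,-25)
river: ρ → (-25,20,37)
river: ρ → (37,54,-8)
river: ρ → (-8,58,23)
river: ρ → (23,34,-32)
river: ρ → (-32,30,25)
ρ-cycle length = 10 (tail of 1 descent step not counted)

10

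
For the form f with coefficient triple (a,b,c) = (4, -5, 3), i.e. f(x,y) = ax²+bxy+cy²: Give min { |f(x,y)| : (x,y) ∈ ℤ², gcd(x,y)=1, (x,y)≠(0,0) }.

translate: b→3 (≡-5 mod 8), so (4,-5,3)→(4,3,2)
flip: (4,3,2)→(2,-3,4)
translate: b→1 (≡-3 mod 4), so (2,-3,4)→(2,1,3)
reduced (well bottom): (2,1,3) with a≤c, −a<b≤a
well minimum = a = 2

2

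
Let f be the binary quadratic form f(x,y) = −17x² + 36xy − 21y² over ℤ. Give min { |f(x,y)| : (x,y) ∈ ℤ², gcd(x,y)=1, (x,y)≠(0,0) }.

translate: b→-2 (≡-36 mod 34), so (17,-36,21)→(17,-2,2)
flip: (17,-2,2)→(2,2,17)
reduced (well bottom): (2,2,17) with a≤c, −a<b≤a
well minimum |f| = |-2| = 2 (negative-definite)

2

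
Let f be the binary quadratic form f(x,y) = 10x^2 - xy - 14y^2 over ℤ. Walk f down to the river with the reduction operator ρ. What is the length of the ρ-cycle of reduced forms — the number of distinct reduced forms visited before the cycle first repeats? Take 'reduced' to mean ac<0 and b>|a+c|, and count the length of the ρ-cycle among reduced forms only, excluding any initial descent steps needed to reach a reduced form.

D = 561, ⌊√D⌋ = 23
descent: ρ → (-14,1,10)
descent: ρ → (10,19,-5)  [lands on river]
river: ρ → (-5,21,6)
river: ρ → (6,15,-14)
river: ρ → (-14,13,7)
river: ρ → (7,15,-12)
river: ρ → (-12,9,10)
river: ρ → (10,11,-11)
river: ρ → (-11,11,10)
river: ρ → (10,9,-12)
river: ρ → (-12,15,7)
river: ρ → (7,13,-14)
river: ρ → (-14,15,6)
river: ρ → (6,21,-5)
river: ρ → (-5,19,10)
river: ρ → (10,21,-3)
river: ρ → (-3,21,10)
ρ-cycle length = 16 (tail of 2 descent steps not counted)

16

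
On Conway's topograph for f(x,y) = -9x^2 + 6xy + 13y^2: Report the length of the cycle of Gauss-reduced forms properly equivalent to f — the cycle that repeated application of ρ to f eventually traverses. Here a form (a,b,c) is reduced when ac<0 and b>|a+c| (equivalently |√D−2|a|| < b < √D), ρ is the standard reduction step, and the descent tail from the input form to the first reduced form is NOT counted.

D = 504, ⌊√D⌋ = 22
river: ρ → (13,20,-2)
river: ρ → (-2,20,13)
river: ρ → (13,6,-9)
river: ρ → (-9,12,10)
river: ρ → (10,8,-11)
river: ρ → (-11,14,7)
river: ρ → (7,14,-11)
river: ρ → (-11,8,10)
river: ρ → (10,12,-9)
river: ρ → (-9,6,13)
ρ-cycle length = 10 (tail of 0 descent steps not counted)

10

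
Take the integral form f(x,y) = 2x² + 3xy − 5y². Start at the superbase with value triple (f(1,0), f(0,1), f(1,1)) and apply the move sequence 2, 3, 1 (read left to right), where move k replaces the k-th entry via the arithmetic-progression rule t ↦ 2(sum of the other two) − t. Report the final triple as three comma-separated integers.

start (2,-5,0) = (f(1,0),f(0,1),f(1,1))
replace slot 2: 2·(2+0) − (-5) = 9 → (2,9,0)
replace slot 3: 2·(2+9) − 0 = 22 → (2,9,22)
replace slot 1: 2·(9+22) − 2 = 60 → (60,9,22)

60,9,22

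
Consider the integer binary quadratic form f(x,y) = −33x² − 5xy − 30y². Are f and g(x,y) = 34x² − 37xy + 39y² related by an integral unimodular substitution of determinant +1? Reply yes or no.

D₁ = -3935, D₂ = -3935
f is negative-definite; reduce −f:
−f: flip: (33,5,30)→(30,-5,33)
−f: reduced (well bottom): (30,-5,33) with a≤c, −a<b≤a
flip sign back: reduced form of f is (-30,5,-33)
g: translate: b→31 (≡-37 mod 68), so (34,-37,39)→(34,31,36)
g: reduced (well bottom): (34,31,36) with a≤c, −a<b≤a
reduced forms (-30, 5, -33) vs (34, 31, 36) ⇒ inequivalent

no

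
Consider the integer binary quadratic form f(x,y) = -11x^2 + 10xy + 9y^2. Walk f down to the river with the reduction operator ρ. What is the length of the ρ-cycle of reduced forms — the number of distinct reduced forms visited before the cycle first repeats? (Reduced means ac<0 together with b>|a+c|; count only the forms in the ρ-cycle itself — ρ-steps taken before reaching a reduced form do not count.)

D = 496, ⌊√D⌋ = 22
river: ρ → (9,8,-12)
river: ρ → (-12,16,5)
river: ρ → (5,14,-15)
river: ρ → (-15,16,4)
river: ρ → (4,16,-15)
river: ρ → (-15,14,5)
river: ρ → (5,16,-12)
river: ρ → (-12,8,9)
river: ρ → (9,10,-11)
river: ρ → (-11,12,8)
river: ρ → (8,20,-3)
river: ρ → (-3,22,1)
river: ρ → (1,22,-3)
river: ρ → (-3,20,8)
river: ρ → (8,12,-11)
river: ρ → (-11,10,9)
ρ-cycle length = 16 (tail of 0 descent steps not counted)

16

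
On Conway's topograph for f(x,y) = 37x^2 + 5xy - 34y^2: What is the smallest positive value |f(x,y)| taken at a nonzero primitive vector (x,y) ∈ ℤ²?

river: ρ → (-34,63,8)
river: ρ → (8,65,-26)
river: ρ → (-26,39,34)
river: ρ → (34,29,-31)
river: ρ → (-31,33,32)
river: ρ → (32,31,-32)
river: ρ → (-32,33,31)
river: ρ → (31,29,-34)
river: ρ → (-34,39,26)
river: ρ → (26,65,-8)
river: ρ → (-8,63,34)
river: ρ → (34,5,-37)
river: ρ → (-37,69,2)
river: ρ → (2,71,-2)
river: ρ → (-2,69,37)
river: ρ → (37,5,-34)
closes: descent 0, river 16
min |a| on river = 2

2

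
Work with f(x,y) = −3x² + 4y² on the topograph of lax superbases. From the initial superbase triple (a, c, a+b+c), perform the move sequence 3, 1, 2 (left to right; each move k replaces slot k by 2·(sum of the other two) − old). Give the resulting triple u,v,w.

start (-3,4,1) = (f(1,0),f(0,1),f(1,1))
replace slot 3: 2·((-3)+4) − 1 = 1 → (-3,4,1)
replace slot 1: 2·(4+1) − (-3) = 13 → (13,4,1)
replace slot 2: 2·(13+1) − 4 = 24 → (13,24,1)

13,24,1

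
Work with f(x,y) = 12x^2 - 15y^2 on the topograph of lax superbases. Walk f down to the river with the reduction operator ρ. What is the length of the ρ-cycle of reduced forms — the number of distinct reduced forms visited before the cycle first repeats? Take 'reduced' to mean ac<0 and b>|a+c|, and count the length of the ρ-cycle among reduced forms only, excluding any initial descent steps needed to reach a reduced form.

D = 720, ⌊√D⌋ = 26
descent: ρ → (-15,0,12)
descent: ρ → (12,24,-3)  [lands on river]
river: ρ → (-3,24,12)
ρ-cycle length = 2 (tail of 2 descent steps not counted)

2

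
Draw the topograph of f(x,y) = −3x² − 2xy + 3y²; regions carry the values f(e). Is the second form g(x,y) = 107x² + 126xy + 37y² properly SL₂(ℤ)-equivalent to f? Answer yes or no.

D₁ = 40, D₂ = 40
river cycle of f (length 6): (3, 2, -3), (-3, 4, 2), (2, 4, -3), (-3, 2, 3), (3, 4, -2), (-2, 4, 3)
river cycle of g (length 6): (3, 2, -3), (-3, 4, 2), (2, 4, -3), (-3, 2, 3), (3, 4, -2), (-2, 4, 3)
cycles coincide ⇒ equivalent

yes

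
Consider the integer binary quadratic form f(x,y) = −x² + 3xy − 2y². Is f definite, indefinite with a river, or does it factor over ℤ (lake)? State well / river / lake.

D = b²−4ac = 3² − 4·(-1)·(-2) = 1
D = 1² is a perfect square ⇒ form factors over ℤ ⇒ lakes

lake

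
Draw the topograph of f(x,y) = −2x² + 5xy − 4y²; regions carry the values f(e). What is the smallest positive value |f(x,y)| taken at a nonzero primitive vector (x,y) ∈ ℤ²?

translate: b→-1 (≡-5 mod 4), so (2,-5,4)→(2,-1,1)
flip: (2,-1,1)→(1,1,2)
reduced (well bottom): (1,1,2) with a≤c, −a<b≤a
well minimum |f| = |-1| = 1 (negative-definite)

1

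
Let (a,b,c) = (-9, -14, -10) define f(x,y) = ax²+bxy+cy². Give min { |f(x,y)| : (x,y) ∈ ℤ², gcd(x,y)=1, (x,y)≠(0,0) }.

translate: b→-4 (≡14 mod 18), so (9,14,10)→(9,-4,5)
flip: (9,-4,5)→(5,4,9)
reduced (well bottom): (5,4,9) with a≤c, −a<b≤a
well minimum |f| = |-5| = 5 (negative-definite)

5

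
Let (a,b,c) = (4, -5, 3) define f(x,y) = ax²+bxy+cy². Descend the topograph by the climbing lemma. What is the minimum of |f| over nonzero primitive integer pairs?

translate: b→3 (≡-5 mod 8), so (4,-5,3)→(4,3,2)
flip: (4,3,2)→(2,-3,4)
translate: b→1 (≡-3 mod 4), so (2,-3,4)→(2,1,3)
reduced (well bottom): (2,1,3) with a≤c, −a<b≤a
well minimum = a = 2

2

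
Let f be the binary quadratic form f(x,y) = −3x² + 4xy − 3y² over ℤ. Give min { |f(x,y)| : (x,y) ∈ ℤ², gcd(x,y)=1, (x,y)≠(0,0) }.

translate: b→2 (≡-4 mod 6), so (3,-4,3)→(3,2,2)
flip: (3,2,2)→(2,-2,3)
translate: b→2 (≡-2 mod 4), so (2,-2,3)→(2,2,3)
reduced (well bottom): (2,2,3) with a≤c, −a<b≤a
well minimum |f| = |-2| = 2 (negative-definite)

2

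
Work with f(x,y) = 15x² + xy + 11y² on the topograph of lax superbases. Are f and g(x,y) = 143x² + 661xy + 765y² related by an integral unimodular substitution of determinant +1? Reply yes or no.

D₁ = -659, D₂ = -659
f: flip: (15,1,11)→(11,-1,15)
f: reduced (well bottom): (11,-1,15) with a≤c, −a<b≤a
g: translate: b→89 (≡661 mod 286), so (143,661,765)→(143,89,15)
g: flip: (143,89,15)→(15,-89,143)
g: translate: b→1 (≡-89 mod 30), so (15,-89,143)→(15,1,11)
g: flip: (15,1,11)→(11,-1,15)
g: reduced (well bottom): (11,-1,15) with a≤c, −a<b≤a
reduced forms (11, -1, 15) vs (11, -1, 15) ⇒ equivalent

yes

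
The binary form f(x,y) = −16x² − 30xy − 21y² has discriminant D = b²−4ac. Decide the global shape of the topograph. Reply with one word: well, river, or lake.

D = b²−4ac = (-30)² − 4·(-16)·(-21) = -444
D < 0 ⇒ definite ⇒ every region one sign ⇒ single well

well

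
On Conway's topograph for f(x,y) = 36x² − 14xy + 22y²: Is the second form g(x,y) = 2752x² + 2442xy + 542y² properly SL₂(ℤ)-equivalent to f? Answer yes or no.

D₁ = -2972, D₂ = -2972
f: flip: (36,-14,22)→(22,14,36)
f: reduced (well bottom): (22,14,36) with a≤c, −a<b≤a
g: flip: (2752,2442,542)→(542,-2442,2752)
g: translate: b→-274 (≡-2442 mod 1084), so (542,-2442,2752)→(542,-274,36)
g: flip: (542,-274,36)→(36,274,542)
g: translate: b→-14 (≡274 mod 72), so (36,274,542)→(36,-14,22)
g: flip: (36,-14,22)→(22,14,36)
g: reduced (well bottom): (22,14,36) with a≤c, −a<b≤a
reduced forms (22, 14, 36) vs (22, 14, 36) ⇒ equivalent

yes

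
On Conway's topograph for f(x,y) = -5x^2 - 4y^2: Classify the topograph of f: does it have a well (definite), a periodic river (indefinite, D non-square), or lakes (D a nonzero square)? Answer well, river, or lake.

D = b²−4ac = 0² − 4·(-5)·(-4) = -80
D < 0 ⇒ definite ⇒ every region one sign ⇒ single well

well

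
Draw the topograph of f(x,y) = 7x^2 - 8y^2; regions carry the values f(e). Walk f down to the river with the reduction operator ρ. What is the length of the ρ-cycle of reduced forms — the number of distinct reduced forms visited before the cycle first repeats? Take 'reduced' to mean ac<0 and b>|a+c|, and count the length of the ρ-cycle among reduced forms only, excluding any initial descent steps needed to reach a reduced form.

D = 224, ⌊√D⌋ = 14
descent: ρ → (-8,0,7)
descent: ρ → (7,14,-1)  [lands on river]
river: ρ → (-1,14,7)
ρ-cycle length = 2 (tail of 2 descent steps not counted)

2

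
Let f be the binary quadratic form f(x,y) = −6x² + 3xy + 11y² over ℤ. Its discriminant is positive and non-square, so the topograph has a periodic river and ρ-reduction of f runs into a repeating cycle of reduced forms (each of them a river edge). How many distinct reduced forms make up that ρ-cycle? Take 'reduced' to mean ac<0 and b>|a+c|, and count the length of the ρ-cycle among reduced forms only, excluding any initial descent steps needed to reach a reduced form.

D = 273, ⌊√D⌋ = 16
descent: ρ → (11,-3,-6)
descent: ρ → (-6,15,2)  [lands on river]
river: ρ → (2,13,-13)
river: ρ → (-13,13,2)
river: ρ → (2,15,-6)
river: ρ → (-6,9,8)
river: ρ → (8,7,-7)
river: ρ → (-7,7,8)
river: ρ → (8,9,-6)
ρ-cycle length = 8 (tail of 2 descent steps not counted)

8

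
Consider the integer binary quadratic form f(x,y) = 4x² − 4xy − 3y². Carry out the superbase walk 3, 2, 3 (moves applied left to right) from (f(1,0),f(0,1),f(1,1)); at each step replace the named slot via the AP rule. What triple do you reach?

start (4,-3,-3) = (f(1,0),f(0,1),f(1,1))
replace slot 3: 2·(4+(-3)) − (-3) = 5 → (4,-3,5)
replace slot 2: 2·(4+5) − (-3) = 21 → (4,21,5)
replace slot 3: 2·(4+21) − 5 = 45 → (4,21,45)

4,21,45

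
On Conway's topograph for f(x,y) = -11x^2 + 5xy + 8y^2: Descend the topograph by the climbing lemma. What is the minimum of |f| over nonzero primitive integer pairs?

river: ρ → (8,11,-8)
river: ρ → (-8,5,11)
river: ρ → (11,17,-2)
river: ρ → (-2,19,2)
river: ρ → (2,17,-11)
river: ρ → (-11,5,8)
closes: descent 0, river 6
min |a| on river = 2

2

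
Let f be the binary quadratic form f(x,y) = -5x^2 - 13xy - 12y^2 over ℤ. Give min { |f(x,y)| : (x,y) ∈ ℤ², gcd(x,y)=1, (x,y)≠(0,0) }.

translate: b→3 (≡13 mod 10), so (5,13,12)→(5,3,4)
flip: (5,3,4)→(4,-3,5)
reduced (well bottom): (4,-3,5) with a≤c, −a<b≤a
well minimum |f| = |-4| = 4 (negative-definite)

4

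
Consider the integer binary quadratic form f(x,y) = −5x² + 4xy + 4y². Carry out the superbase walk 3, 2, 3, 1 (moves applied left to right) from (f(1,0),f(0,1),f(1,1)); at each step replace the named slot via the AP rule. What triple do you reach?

start (-5,4,3) = (f(1,0),f(0,1),f(1,1))
replace slot 3: 2·((-5)+4) − 3 = -5 → (-5,4,-5)
replace slot 2: 2·((-5)+(-5)) − 4 = -24 → (-5,-24,-5)
replace slot 3: 2·((-5)+(-24)) − (-5) = -53 → (-5,-24,-53)
replace slot 1: 2·((-24)+(-53)) − (-5) = -149 → (-149,-24,-53)

-149,-24,-53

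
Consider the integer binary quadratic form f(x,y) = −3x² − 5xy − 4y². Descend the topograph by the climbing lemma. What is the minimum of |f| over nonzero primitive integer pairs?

translate: b→-1 (≡5 mod 6), so (3,5,4)→(3,-1,2)
flip: (3,-1,2)→(2,1,3)
reduced (well bottom): (2,1,3) with a≤c, −a<b≤a
well minimum |f| = |-2| = 2 (negative-definite)

2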